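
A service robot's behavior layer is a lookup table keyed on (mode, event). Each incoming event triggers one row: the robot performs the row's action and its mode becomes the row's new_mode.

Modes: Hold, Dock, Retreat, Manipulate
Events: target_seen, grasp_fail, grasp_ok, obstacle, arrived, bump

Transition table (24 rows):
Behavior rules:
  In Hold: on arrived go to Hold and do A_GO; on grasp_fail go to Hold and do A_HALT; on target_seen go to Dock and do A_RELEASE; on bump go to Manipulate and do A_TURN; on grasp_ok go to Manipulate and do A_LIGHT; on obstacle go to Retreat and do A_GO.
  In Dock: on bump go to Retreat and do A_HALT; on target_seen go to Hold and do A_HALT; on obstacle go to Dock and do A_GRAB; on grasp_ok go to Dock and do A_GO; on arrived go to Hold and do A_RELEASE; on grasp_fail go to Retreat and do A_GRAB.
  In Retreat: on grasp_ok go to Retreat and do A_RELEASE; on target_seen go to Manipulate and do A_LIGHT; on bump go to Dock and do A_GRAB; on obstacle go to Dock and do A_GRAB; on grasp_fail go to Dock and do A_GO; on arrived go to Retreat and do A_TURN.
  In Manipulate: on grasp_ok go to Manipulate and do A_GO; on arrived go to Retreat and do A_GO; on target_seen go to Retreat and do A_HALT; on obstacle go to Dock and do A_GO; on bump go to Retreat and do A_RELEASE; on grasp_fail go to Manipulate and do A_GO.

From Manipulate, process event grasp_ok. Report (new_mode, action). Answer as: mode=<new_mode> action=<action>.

current mode = Manipulate; filter table to that mode:
  (Manipulate, grasp_ok) → (Manipulate, A_GO)  ← event matches
  (Manipulate, arrived) → (Retreat, A_GO)
  (Manipulate, target_seen) → (Retreat, A_HALT)
  (Manipulate, obstacle) → (Dock, A_GO)
  (Manipulate, bump) → (Retreat, A_RELEASE)
  (Manipulate, grasp_fail) → (Manipulate, A_GO)
event = grasp_ok selects (Manipulate, A_GO)

mode=Manipulate action=A_GO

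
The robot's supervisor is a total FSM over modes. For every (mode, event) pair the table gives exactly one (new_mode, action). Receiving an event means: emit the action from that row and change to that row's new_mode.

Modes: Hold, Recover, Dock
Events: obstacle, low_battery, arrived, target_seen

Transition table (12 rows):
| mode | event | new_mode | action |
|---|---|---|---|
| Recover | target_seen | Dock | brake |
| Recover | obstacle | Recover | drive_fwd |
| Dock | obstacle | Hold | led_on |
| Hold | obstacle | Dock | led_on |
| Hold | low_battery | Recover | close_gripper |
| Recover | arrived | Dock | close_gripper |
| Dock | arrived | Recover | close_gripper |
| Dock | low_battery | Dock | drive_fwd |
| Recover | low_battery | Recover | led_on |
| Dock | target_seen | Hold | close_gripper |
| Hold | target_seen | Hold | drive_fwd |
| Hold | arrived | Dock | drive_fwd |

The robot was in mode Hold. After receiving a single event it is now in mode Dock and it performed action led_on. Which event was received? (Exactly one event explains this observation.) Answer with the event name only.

try obstacle: (Hold, obstacle) → (Dock, led_on)  ← matches
try low_battery: (Hold, low_battery) → (Recover, close_gripper)
try arrived: (Hold, arrived) → (Dock, drive_fwd)
try target_seen: (Hold, target_seen) → (Hold, drive_fwd)

obstacle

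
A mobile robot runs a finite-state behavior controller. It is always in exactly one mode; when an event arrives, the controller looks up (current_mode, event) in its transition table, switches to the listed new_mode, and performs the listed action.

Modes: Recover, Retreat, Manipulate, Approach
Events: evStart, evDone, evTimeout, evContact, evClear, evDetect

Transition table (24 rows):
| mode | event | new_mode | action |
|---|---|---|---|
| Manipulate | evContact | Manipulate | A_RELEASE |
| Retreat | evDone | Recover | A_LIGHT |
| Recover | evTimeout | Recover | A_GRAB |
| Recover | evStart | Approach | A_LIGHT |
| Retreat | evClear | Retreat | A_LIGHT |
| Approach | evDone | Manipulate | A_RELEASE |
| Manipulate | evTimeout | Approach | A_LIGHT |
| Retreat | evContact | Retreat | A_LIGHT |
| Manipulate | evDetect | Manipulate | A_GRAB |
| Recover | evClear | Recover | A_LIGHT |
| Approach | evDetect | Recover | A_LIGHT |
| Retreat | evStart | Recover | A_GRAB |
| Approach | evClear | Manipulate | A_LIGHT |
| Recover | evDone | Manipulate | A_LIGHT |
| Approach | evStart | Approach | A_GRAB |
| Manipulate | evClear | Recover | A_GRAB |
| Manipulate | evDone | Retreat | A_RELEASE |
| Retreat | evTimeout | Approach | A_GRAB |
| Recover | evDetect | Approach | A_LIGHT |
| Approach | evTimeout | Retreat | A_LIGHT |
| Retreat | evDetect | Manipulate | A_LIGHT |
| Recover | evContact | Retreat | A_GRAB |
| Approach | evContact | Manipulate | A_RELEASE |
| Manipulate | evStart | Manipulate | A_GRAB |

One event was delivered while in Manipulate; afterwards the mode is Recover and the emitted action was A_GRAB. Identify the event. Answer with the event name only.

evClear

try evStart: (Manipulate, evStart) → (Manipulate, A_GRAB)
try evDone: (Manipulate, evDone) → (Retreat, A_RELEASE)
try evTimeout: (Manipulate, evTimeout) → (Approach, A_LIGHT)
try evContact: (Manipulate, evContact) → (Manipulate, A_RELEASE)
try evClear: (Manipulate, evClear) → (Recover, A_GRAB)  ← matches
try evDetect: (Manipulate, evDetect) → (Manipulate, A_GRAB)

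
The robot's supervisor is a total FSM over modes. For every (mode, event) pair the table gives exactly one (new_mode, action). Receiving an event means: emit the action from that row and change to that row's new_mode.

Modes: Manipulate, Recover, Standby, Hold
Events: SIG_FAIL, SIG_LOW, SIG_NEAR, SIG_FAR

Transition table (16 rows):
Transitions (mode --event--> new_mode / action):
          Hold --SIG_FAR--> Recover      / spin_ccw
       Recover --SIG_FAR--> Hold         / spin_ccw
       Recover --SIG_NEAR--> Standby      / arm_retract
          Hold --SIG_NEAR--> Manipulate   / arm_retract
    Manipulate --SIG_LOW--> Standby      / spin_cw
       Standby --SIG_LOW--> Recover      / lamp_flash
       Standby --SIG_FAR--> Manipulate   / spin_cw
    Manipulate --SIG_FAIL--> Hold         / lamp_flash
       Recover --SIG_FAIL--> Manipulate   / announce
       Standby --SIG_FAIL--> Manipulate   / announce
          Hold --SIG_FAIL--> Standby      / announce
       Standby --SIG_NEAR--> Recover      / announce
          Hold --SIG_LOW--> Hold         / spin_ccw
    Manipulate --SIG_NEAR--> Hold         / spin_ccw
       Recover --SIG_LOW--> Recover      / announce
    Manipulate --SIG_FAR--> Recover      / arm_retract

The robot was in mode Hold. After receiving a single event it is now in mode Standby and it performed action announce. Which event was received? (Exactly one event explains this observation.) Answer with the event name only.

try SIG_FAIL: (Hold, SIG_FAIL) → (Standby, announce)  ← matches
try SIG_LOW: (Hold, SIG_LOW) → (Hold, spin_ccw)
try SIG_NEAR: (Hold, SIG_NEAR) → (Manipulate, arm_retract)
try SIG_FAR: (Hold, SIG_FAR) → (Recover, spin_ccw)

SIG_FAIL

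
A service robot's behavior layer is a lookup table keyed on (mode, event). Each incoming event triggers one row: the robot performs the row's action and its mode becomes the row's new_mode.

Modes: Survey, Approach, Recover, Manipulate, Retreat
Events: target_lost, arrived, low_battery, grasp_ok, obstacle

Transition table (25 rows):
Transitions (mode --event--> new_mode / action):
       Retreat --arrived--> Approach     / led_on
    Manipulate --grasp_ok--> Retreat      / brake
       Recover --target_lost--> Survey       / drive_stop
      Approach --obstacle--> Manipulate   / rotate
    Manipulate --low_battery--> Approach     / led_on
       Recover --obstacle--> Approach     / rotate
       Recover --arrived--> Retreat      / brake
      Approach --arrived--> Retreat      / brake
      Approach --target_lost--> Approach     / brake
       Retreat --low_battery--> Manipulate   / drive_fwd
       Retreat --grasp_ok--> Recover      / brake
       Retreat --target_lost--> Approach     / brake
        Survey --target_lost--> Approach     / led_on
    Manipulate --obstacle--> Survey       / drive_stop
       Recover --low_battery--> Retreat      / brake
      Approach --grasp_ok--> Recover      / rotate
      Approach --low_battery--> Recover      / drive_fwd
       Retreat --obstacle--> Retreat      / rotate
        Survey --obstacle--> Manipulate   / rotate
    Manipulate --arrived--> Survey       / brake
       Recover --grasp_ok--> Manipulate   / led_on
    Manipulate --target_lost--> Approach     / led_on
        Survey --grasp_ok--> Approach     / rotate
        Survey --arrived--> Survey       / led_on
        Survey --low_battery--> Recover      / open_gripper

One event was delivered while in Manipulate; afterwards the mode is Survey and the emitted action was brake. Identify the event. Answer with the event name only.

arrived

try target_lost: (Manipulate, target_lost) → (Approach, led_on)
try arrived: (Manipulate, arrived) → (Survey, brake)  ← matches
try low_battery: (Manipulate, low_battery) → (Approach, led_on)
try grasp_ok: (Manipulate, grasp_ok) → (Retreat, brake)
try obstacle: (Manipulate, obstacle) → (Survey, drive_stop)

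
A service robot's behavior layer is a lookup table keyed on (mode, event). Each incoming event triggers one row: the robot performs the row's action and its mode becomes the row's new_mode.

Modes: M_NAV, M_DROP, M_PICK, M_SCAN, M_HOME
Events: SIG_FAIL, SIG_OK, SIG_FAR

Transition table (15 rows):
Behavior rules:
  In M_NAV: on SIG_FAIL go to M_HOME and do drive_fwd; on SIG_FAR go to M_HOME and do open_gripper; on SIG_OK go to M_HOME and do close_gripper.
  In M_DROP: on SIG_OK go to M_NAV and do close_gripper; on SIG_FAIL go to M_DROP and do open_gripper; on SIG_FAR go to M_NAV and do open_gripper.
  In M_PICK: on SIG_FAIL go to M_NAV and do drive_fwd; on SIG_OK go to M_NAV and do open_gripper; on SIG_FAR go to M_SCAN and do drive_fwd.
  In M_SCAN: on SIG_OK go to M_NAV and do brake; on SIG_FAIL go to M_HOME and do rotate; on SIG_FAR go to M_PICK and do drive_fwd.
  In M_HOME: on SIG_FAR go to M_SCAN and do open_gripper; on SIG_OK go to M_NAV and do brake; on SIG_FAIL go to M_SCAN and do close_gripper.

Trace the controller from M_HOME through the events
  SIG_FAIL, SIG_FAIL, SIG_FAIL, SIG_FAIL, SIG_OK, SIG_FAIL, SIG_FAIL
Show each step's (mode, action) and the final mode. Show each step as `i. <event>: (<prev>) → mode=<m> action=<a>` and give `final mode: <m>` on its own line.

final mode: M_SCAN

1. SIG_FAIL: (M_HOME) → mode=M_SCAN action=close_gripper
2. SIG_FAIL: (M_SCAN) → mode=M_HOME action=rotate
3. SIG_FAIL: (M_HOME) → mode=M_SCAN action=close_gripper
4. SIG_FAIL: (M_SCAN) → mode=M_HOME action=rotate
5. SIG_OK: (M_HOME) → mode=M_NAV action=brake
6. SIG_FAIL: (M_NAV) → mode=M_HOME action=drive_fwd
7. SIG_FAIL: (M_HOME) → mode=M_SCAN action=close_gripper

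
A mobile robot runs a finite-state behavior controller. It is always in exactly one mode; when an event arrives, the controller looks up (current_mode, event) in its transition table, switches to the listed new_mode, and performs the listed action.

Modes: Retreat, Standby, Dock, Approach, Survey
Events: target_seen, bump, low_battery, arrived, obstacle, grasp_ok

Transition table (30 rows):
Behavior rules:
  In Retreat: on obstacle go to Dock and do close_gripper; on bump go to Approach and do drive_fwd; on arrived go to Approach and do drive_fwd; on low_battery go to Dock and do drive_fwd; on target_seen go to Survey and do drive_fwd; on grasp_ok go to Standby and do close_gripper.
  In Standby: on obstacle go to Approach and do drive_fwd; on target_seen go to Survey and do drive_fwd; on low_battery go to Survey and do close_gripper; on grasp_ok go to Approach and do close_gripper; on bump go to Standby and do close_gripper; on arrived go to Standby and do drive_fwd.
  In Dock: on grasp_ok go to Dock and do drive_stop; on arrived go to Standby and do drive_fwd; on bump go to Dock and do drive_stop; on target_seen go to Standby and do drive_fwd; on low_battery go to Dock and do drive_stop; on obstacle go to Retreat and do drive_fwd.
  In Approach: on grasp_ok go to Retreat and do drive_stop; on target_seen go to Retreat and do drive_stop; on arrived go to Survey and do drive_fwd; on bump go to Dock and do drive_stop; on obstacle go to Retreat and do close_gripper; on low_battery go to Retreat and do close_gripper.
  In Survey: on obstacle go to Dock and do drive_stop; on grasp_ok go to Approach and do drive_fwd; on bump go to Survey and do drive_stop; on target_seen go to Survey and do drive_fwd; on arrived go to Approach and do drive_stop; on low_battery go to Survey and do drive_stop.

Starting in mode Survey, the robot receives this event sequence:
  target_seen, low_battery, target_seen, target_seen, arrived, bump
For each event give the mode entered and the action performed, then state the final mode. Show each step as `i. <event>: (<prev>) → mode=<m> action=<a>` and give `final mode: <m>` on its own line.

1. target_seen: (Survey) → mode=Survey action=drive_fwd
2. low_battery: (Survey) → mode=Survey action=drive_stop
3. target_seen: (Survey) → mode=Survey action=drive_fwd
4. target_seen: (Survey) → mode=Survey action=drive_fwd
5. arrived: (Survey) → mode=Approach action=drive_stop
6. bump: (Approach) → mode=Dock action=drive_stop

final mode: Dock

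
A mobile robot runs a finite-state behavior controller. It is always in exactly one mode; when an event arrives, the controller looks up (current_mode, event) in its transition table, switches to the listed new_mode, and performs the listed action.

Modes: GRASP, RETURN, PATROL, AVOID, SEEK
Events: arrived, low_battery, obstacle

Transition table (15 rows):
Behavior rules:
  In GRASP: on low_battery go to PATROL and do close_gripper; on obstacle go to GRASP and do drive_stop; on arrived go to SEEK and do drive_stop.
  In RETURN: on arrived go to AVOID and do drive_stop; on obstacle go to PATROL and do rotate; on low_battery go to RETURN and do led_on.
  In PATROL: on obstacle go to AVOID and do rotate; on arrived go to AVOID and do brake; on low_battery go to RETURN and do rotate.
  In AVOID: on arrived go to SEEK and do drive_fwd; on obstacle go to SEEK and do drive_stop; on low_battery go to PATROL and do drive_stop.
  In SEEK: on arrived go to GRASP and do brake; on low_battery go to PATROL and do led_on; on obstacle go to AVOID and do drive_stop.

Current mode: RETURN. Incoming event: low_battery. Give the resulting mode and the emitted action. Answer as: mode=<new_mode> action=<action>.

mode=RETURN action=led_on

current mode = RETURN; filter table to that mode:
  (RETURN, arrived) → (AVOID, drive_stop)
  (RETURN, obstacle) → (PATROL, rotate)
  (RETURN, low_battery) → (RETURN, led_on)  ← event matches
event = low_battery selects (RETURN, led_on)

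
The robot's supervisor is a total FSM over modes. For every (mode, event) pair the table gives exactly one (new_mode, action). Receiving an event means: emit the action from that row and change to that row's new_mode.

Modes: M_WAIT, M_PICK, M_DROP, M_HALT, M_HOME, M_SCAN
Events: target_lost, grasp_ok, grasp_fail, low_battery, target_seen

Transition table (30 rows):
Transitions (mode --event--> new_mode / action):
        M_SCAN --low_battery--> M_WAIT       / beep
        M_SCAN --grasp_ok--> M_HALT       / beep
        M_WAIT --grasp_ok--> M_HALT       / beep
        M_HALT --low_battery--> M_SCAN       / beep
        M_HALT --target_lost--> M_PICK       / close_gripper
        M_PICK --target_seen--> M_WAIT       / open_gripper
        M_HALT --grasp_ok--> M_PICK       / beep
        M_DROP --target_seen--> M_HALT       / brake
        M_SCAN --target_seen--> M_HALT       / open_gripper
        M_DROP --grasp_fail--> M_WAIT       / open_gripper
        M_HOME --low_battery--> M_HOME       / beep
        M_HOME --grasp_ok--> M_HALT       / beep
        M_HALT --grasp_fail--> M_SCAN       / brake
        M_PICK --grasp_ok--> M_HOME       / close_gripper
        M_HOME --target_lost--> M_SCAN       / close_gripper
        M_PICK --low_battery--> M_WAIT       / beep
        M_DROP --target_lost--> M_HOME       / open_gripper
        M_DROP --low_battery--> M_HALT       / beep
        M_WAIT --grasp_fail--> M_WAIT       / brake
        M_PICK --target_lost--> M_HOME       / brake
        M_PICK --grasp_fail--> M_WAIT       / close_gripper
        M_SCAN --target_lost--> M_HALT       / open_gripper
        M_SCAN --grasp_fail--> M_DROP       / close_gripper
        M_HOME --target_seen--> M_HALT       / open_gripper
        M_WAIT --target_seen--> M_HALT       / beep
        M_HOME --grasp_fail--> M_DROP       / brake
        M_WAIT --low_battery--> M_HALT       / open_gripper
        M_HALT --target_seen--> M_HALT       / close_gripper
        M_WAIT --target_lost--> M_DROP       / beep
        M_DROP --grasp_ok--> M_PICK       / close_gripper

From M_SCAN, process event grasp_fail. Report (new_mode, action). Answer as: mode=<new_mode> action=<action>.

current mode = M_SCAN; filter table to that mode:
  (M_SCAN, low_battery) → (M_WAIT, beep)
  (M_SCAN, grasp_ok) → (M_HALT, beep)
  (M_SCAN, target_seen) → (M_HALT, open_gripper)
  (M_SCAN, target_lost) → (M_HALT, open_gripper)
  (M_SCAN, grasp_fail) → (M_DROP, close_gripper)  ← event matches
event = grasp_fail selects (M_DROP, close_gripper)

mode=M_DROP action=close_gripper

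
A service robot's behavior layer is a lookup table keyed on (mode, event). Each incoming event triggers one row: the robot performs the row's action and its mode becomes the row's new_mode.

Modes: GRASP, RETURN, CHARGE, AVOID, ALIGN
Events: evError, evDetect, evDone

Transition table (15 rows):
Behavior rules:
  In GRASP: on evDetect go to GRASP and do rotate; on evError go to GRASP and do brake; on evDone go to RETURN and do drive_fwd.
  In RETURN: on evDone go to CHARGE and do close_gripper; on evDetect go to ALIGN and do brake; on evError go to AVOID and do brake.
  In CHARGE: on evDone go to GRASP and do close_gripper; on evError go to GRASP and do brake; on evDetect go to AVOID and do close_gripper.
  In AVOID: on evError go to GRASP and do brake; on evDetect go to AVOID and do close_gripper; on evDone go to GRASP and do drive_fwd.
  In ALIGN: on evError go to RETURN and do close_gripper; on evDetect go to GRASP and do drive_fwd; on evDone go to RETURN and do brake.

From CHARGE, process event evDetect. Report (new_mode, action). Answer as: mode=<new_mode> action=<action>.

mode=AVOID action=close_gripper

current mode = CHARGE; filter table to that mode:
  (CHARGE, evDone) → (GRASP, close_gripper)
  (CHARGE, evError) → (GRASP, brake)
  (CHARGE, evDetect) → (AVOID, close_gripper)  ← event matches
event = evDetect selects (AVOID, close_gripper)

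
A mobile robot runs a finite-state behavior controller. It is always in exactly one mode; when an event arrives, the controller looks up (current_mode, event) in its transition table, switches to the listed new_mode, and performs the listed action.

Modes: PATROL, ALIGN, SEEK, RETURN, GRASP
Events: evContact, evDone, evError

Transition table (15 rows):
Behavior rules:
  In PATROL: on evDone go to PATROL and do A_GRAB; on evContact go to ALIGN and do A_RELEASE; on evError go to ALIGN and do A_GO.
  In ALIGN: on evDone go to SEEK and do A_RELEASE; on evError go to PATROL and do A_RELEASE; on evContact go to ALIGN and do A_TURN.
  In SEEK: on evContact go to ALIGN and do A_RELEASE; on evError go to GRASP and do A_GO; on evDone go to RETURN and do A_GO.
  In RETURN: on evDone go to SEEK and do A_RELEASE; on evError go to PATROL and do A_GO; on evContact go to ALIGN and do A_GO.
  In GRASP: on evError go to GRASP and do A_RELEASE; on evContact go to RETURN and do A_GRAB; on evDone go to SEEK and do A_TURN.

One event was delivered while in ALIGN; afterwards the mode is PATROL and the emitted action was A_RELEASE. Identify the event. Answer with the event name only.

try evContact: (ALIGN, evContact) → (ALIGN, A_TURN)
try evDone: (ALIGN, evDone) → (SEEK, A_RELEASE)
try evError: (ALIGN, evError) → (PATROL, A_RELEASE)  ← matches

evError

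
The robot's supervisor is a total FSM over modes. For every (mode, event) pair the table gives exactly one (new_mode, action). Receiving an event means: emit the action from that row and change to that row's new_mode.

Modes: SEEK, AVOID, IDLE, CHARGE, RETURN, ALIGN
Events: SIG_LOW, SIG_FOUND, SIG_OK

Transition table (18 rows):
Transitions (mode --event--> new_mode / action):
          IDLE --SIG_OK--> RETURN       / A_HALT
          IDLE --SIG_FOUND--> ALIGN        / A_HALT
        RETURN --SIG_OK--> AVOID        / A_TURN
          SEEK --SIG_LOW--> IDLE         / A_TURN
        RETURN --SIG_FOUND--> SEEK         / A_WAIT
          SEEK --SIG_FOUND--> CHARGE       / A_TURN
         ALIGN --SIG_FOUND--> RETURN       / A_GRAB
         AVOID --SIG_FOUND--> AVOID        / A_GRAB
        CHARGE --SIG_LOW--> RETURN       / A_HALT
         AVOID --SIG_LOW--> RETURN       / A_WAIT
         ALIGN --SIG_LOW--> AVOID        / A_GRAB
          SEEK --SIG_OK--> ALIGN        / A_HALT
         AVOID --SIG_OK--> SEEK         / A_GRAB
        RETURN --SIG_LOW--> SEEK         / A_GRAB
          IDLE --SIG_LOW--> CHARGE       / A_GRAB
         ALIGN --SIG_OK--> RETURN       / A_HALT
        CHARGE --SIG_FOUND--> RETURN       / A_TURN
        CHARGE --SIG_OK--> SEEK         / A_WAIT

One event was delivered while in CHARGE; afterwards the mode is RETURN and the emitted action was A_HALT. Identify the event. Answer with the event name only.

try SIG_LOW: (CHARGE, SIG_LOW) → (RETURN, A_HALT)  ← matches
try SIG_FOUND: (CHARGE, SIG_FOUND) → (RETURN, A_TURN)
try SIG_OK: (CHARGE, SIG_OK) → (SEEK, A_WAIT)

SIG_LOW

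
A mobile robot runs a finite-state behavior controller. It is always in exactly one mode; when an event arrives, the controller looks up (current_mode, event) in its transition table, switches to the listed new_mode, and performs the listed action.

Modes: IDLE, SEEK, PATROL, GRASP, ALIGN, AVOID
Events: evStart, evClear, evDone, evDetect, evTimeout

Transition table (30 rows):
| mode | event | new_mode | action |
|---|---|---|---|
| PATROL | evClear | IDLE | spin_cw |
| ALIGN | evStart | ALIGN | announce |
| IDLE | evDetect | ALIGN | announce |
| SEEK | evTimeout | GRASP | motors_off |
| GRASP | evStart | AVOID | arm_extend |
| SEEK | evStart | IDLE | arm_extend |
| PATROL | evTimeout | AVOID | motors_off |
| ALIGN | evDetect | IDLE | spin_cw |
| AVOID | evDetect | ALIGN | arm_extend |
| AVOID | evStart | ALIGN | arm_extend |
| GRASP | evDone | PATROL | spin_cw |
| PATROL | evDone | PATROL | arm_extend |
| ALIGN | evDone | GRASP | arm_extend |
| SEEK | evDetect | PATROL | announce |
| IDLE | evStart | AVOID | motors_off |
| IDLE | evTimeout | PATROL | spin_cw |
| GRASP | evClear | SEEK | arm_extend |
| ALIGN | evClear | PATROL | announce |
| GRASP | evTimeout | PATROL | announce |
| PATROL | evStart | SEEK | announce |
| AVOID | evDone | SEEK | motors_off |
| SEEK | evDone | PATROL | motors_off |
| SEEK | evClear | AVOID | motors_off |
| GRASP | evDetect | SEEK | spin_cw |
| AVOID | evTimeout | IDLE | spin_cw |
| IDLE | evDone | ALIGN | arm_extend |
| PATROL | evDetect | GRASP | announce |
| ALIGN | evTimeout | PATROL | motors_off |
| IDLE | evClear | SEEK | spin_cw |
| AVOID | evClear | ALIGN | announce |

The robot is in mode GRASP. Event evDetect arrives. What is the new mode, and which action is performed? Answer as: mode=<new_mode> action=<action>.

mode=SEEK action=spin_cw

current mode = GRASP; filter table to that mode:
  (GRASP, evStart) → (AVOID, arm_extend)
  (GRASP, evDone) → (PATROL, spin_cw)
  (GRASP, evClear) → (SEEK, arm_extend)
  (GRASP, evTimeout) → (PATROL, announce)
  (GRASP, evDetect) → (SEEK, spin_cw)  ← event matches
event = evDetect selects (SEEK, spin_cw)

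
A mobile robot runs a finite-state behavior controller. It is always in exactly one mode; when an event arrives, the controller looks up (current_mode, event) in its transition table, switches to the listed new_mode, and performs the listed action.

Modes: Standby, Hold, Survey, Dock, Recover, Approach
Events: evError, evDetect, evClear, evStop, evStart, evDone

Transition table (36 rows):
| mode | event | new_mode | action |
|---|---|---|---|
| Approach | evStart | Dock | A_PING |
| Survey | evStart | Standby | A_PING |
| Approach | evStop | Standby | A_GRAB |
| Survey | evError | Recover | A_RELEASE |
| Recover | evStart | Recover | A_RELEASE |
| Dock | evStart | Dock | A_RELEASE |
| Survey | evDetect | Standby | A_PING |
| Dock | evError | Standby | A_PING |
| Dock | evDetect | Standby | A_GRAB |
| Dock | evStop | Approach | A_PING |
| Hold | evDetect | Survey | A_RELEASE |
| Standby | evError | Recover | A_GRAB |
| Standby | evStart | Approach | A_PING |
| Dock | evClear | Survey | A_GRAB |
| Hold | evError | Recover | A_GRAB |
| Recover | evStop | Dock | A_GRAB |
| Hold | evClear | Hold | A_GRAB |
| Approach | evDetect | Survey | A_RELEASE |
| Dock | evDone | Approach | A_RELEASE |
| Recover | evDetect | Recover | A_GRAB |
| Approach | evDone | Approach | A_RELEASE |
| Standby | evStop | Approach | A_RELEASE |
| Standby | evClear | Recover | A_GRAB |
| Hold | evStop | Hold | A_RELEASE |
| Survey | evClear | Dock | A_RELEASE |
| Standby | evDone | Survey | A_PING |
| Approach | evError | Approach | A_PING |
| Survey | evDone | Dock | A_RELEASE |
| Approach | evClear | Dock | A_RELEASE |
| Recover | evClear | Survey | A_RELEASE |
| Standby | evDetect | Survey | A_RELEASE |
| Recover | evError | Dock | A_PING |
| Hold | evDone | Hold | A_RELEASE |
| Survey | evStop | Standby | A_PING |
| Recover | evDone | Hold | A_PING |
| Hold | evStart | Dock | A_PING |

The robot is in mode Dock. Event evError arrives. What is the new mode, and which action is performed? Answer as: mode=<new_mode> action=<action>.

mode=Standby action=A_PING

current mode = Dock; filter table to that mode:
  (Dock, evStart) → (Dock, A_RELEASE)
  (Dock, evError) → (Standby, A_PING)  ← event matches
  (Dock, evDetect) → (Standby, A_GRAB)
  (Dock, evStop) → (Approach, A_PING)
  (Dock, evClear) → (Survey, A_GRAB)
  (Dock, evDone) → (Approach, A_RELEASE)
event = evError selects (Standby, A_PING)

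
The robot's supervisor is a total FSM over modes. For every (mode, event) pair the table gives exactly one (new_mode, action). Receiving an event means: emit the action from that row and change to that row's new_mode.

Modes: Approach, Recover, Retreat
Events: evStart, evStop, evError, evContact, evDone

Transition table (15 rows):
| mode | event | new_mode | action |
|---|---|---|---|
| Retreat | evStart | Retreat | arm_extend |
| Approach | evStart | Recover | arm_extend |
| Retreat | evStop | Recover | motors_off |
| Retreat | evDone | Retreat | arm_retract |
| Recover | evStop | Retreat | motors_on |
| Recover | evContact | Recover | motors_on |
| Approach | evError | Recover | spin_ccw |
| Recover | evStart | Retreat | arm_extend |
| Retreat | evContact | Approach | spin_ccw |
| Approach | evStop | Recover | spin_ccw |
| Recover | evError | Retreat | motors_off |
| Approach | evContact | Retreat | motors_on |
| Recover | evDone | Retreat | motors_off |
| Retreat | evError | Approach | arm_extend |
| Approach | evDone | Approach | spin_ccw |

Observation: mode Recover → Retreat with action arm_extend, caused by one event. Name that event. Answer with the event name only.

try evStart: (Recover, evStart) → (Retreat, arm_extend)  ← matches
try evStop: (Recover, evStop) → (Retreat, motors_on)
try evError: (Recover, evError) → (Retreat, motors_off)
try evContact: (Recover, evContact) → (Recover, motors_on)
try evDone: (Recover, evDone) → (Retreat, motors_off)

evStart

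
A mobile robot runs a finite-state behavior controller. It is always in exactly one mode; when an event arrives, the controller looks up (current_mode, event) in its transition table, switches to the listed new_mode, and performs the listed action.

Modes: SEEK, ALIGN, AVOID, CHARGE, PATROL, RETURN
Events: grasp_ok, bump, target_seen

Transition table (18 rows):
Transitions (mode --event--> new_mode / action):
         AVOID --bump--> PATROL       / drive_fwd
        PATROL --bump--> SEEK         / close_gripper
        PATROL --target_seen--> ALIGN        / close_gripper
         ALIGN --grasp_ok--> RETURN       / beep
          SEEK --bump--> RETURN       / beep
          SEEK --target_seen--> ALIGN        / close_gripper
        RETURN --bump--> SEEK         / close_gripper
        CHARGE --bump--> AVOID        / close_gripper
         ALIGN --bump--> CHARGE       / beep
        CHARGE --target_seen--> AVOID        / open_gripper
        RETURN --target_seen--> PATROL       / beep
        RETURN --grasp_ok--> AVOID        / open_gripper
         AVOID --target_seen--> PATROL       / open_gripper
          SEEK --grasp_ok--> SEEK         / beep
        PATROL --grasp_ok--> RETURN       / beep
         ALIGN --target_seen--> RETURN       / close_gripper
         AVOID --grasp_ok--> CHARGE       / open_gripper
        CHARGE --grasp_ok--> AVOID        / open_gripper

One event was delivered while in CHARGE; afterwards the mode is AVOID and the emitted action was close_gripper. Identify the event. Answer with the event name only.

bump

try grasp_ok: (CHARGE, grasp_ok) → (AVOID, open_gripper)
try bump: (CHARGE, bump) → (AVOID, close_gripper)  ← matches
try target_seen: (CHARGE, target_seen) → (AVOID, open_gripper)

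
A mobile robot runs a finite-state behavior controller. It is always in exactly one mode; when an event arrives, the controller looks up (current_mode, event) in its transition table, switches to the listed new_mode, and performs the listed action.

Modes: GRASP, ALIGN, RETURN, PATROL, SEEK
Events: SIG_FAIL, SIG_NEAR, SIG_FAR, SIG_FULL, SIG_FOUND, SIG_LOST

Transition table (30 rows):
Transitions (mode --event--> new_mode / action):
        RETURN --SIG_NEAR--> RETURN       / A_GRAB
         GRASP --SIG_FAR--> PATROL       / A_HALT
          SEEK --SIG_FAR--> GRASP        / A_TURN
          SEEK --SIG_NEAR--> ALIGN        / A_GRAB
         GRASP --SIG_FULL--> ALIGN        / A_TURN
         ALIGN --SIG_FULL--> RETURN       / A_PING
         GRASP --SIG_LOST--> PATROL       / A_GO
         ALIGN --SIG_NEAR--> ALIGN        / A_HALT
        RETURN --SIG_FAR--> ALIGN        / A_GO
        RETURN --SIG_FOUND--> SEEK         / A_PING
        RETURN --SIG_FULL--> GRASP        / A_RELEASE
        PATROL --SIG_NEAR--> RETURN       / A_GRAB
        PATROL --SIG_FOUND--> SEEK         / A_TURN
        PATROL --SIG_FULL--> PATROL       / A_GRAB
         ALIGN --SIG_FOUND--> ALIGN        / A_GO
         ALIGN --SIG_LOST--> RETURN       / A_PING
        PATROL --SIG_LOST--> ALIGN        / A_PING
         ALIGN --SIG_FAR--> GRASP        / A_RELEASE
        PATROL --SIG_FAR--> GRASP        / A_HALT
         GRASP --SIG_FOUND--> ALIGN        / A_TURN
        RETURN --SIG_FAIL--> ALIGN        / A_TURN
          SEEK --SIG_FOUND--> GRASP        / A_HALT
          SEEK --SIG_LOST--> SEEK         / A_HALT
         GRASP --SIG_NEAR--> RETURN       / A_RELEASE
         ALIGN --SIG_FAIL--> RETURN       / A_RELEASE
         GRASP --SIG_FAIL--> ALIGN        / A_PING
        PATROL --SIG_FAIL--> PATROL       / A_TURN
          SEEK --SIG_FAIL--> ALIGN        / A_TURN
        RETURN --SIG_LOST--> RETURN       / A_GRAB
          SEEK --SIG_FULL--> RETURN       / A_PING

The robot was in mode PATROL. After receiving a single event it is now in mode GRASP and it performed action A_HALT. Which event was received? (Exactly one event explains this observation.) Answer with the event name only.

try SIG_FAIL: (PATROL, SIG_FAIL) → (PATROL, A_TURN)
try SIG_NEAR: (PATROL, SIG_NEAR) → (RETURN, A_GRAB)
try SIG_FAR: (PATROL, SIG_FAR) → (GRASP, A_HALT)  ← matches
try SIG_FULL: (PATROL, SIG_FULL) → (PATROL, A_GRAB)
try SIG_FOUND: (PATROL, SIG_FOUND) → (SEEK, A_TURN)
try SIG_LOST: (PATROL, SIG_LOST) → (ALIGN, A_PING)

SIG_FAR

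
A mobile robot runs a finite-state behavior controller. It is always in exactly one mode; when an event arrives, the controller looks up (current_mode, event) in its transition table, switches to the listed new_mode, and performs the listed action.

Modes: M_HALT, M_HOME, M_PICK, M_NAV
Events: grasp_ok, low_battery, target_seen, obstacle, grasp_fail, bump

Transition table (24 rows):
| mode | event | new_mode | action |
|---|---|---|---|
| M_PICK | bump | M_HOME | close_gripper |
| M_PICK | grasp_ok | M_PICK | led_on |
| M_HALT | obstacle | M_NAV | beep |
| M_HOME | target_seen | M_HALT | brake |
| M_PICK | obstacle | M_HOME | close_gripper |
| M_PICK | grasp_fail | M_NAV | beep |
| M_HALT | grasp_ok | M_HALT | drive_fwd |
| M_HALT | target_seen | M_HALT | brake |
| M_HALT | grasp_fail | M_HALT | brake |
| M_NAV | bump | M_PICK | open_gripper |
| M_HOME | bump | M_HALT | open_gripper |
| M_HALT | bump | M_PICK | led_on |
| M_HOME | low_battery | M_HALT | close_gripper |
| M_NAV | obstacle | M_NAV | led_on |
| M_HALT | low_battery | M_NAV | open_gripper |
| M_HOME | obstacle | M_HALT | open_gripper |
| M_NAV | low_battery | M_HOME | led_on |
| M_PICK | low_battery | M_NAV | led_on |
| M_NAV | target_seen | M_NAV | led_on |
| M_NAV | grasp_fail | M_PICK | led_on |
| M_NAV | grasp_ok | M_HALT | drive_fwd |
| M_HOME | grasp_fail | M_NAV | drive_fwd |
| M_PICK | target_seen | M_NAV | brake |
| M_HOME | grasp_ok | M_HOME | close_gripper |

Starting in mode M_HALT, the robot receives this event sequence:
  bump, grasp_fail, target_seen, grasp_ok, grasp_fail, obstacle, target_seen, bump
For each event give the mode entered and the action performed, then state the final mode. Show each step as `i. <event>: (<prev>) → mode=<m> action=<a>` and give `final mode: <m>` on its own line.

final mode: M_PICK

1. bump: (M_HALT) → mode=M_PICK action=led_on
2. grasp_fail: (M_PICK) → mode=M_NAV action=beep
3. target_seen: (M_NAV) → mode=M_NAV action=led_on
4. grasp_ok: (M_NAV) → mode=M_HALT action=drive_fwd
5. grasp_fail: (M_HALT) → mode=M_HALT action=brake
6. obstacle: (M_HALT) → mode=M_NAV action=beep
7. target_seen: (M_NAV) → mode=M_NAV action=led_on
8. bump: (M_NAV) → mode=M_PICK action=open_gripper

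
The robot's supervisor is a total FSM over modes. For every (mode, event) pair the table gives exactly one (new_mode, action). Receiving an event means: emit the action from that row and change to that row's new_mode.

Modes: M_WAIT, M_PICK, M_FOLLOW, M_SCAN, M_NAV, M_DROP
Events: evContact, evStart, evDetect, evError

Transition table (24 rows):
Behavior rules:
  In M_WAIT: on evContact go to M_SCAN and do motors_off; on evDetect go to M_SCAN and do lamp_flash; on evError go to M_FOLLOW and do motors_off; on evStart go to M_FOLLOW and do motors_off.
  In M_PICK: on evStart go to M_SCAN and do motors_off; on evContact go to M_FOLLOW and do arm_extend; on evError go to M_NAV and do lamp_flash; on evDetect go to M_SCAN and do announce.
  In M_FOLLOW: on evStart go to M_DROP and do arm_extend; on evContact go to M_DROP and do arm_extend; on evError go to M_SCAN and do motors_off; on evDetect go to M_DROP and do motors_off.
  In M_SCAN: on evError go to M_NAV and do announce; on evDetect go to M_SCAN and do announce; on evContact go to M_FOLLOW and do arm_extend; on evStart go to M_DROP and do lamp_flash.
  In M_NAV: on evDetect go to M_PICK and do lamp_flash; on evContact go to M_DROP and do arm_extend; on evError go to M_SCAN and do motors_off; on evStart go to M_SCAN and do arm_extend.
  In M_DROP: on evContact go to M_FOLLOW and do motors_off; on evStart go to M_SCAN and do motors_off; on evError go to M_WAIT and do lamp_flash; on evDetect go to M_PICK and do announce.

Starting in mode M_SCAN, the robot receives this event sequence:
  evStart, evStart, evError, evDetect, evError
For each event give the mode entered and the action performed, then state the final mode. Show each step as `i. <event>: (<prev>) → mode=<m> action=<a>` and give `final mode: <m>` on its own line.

1. evStart: (M_SCAN) → mode=M_DROP action=lamp_flash
2. evStart: (M_DROP) → mode=M_SCAN action=motors_off
3. evError: (M_SCAN) → mode=M_NAV action=announce
4. evDetect: (M_NAV) → mode=M_PICK action=lamp_flash
5. evError: (M_PICK) → mode=M_NAV action=lamp_flash

final mode: M_NAV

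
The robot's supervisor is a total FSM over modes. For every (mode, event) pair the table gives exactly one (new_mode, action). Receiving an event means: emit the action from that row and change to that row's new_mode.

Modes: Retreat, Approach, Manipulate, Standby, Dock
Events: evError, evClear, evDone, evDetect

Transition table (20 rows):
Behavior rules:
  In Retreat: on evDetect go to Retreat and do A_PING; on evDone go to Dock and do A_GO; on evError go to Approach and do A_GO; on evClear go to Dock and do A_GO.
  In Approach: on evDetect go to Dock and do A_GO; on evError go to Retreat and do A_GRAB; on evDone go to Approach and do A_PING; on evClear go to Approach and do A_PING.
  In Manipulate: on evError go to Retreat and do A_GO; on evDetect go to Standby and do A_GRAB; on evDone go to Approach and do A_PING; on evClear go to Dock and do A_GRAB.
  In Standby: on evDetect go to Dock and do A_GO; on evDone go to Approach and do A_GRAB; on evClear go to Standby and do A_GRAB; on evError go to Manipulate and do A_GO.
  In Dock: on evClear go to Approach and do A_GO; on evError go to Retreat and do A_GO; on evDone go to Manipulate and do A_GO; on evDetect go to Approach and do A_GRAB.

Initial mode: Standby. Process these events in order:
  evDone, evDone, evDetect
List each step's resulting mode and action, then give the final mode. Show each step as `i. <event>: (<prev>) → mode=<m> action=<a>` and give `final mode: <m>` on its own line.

1. evDone: (Standby) → mode=Approach action=A_GRAB
2. evDone: (Approach) → mode=Approach action=A_PING
3. evDetect: (Approach) → mode=Dock action=A_GO

final mode: Dock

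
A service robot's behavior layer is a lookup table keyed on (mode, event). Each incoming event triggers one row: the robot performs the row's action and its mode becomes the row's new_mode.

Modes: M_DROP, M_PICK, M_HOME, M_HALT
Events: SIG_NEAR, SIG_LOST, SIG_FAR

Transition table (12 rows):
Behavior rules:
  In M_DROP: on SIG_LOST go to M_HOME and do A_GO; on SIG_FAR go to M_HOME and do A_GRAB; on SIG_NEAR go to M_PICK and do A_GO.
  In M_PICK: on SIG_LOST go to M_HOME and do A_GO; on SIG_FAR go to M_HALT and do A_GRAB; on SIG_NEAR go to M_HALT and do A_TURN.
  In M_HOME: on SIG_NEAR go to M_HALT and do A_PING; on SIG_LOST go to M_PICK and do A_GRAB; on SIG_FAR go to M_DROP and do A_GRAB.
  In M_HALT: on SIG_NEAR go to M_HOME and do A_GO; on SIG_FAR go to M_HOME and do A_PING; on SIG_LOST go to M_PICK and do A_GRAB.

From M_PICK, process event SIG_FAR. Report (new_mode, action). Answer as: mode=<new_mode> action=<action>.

current mode = M_PICK; filter table to that mode:
  (M_PICK, SIG_LOST) → (M_HOME, A_GO)
  (M_PICK, SIG_FAR) → (M_HALT, A_GRAB)  ← event matches
  (M_PICK, SIG_NEAR) → (M_HALT, A_TURN)
event = SIG_FAR selects (M_HALT, A_GRAB)

mode=M_HALT action=A_GRAB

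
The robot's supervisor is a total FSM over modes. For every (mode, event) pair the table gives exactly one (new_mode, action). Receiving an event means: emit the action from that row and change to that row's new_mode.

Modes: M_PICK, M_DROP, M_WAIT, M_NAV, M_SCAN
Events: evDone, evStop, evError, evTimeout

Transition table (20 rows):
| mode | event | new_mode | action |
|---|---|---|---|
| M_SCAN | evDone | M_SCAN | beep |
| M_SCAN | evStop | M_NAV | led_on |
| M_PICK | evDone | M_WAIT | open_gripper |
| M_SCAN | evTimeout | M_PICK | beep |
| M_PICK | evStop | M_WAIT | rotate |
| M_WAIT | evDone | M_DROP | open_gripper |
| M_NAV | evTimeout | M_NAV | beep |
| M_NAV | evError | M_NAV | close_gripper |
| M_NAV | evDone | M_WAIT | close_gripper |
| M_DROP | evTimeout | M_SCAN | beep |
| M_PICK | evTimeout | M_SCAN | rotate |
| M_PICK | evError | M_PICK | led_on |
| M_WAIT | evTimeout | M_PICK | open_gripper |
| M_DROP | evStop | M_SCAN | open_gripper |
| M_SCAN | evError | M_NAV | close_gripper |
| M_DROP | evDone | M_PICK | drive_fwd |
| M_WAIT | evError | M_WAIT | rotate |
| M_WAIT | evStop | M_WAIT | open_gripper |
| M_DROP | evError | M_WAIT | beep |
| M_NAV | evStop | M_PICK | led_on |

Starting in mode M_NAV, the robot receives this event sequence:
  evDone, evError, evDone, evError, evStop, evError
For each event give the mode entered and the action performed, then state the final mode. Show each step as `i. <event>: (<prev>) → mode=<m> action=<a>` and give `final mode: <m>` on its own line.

1. evDone: (M_NAV) → mode=M_WAIT action=close_gripper
2. evError: (M_WAIT) → mode=M_WAIT action=rotate
3. evDone: (M_WAIT) → mode=M_DROP action=open_gripper
4. evError: (M_DROP) → mode=M_WAIT action=beep
5. evStop: (M_WAIT) → mode=M_WAIT action=open_gripper
6. evError: (M_WAIT) → mode=M_WAIT action=rotate

final mode: M_WAIT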